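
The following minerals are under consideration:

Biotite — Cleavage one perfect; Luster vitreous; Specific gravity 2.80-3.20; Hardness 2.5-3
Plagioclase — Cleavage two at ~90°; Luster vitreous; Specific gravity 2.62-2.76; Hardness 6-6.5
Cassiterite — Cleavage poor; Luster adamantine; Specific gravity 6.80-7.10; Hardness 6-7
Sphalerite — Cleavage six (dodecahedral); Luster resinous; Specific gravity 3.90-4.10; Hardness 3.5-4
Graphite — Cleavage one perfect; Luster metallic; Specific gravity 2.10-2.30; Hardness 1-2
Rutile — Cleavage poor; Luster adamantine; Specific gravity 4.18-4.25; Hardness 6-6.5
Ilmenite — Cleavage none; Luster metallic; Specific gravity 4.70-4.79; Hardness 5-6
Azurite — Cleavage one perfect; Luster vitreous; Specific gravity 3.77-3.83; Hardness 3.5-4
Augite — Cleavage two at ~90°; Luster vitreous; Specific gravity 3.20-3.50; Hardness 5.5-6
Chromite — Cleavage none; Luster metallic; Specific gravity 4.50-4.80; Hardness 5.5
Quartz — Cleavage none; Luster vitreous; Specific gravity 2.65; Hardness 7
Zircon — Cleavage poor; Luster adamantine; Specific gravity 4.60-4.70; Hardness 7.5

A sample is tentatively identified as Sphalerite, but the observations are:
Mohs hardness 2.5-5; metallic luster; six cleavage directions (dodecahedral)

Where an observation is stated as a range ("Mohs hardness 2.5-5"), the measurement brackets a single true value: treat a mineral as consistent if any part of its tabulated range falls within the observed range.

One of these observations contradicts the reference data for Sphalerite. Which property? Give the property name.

luster

Mohs hardness 2.5-5: Sphalerite has hardness 3.5-4 — matches.
Metallic luster: Sphalerite has resinous luster — does not match.
Six cleavage directions (dodecahedral): Sphalerite has cleavage six (dodecahedral) — matches.
Everything matches except the luster.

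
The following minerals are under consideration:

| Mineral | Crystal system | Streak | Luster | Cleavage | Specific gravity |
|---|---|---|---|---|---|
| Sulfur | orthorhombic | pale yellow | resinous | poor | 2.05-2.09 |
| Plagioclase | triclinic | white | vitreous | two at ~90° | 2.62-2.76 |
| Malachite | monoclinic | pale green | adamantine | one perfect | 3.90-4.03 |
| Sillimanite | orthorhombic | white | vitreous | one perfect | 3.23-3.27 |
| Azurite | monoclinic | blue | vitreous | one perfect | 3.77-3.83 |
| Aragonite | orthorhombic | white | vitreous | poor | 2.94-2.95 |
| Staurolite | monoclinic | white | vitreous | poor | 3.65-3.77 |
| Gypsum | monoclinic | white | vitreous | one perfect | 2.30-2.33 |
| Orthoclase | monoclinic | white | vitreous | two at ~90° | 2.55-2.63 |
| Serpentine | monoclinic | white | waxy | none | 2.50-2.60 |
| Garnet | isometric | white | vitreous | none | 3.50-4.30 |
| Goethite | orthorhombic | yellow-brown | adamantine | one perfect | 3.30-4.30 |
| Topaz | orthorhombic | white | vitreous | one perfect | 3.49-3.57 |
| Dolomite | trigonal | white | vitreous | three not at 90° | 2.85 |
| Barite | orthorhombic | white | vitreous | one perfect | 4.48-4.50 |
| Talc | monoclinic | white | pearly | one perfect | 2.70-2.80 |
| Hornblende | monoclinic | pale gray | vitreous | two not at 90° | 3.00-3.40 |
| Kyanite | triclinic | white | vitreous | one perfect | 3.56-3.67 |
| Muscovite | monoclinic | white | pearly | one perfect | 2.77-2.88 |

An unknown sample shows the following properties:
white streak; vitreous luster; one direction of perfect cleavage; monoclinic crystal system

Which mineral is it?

White streak excludes Sulfur, Malachite, Azurite, Goethite, Hornblende.
Vitreous luster rules out Serpentine, Talc, Muscovite.
One direction of perfect cleavage: narrows the field to Sillimanite, Gypsum, Topaz, Barite, Kyanite.
Monoclinic crystal system: Gypsum remains.
The only mineral consistent with every observation is Gypsum.

Gypsum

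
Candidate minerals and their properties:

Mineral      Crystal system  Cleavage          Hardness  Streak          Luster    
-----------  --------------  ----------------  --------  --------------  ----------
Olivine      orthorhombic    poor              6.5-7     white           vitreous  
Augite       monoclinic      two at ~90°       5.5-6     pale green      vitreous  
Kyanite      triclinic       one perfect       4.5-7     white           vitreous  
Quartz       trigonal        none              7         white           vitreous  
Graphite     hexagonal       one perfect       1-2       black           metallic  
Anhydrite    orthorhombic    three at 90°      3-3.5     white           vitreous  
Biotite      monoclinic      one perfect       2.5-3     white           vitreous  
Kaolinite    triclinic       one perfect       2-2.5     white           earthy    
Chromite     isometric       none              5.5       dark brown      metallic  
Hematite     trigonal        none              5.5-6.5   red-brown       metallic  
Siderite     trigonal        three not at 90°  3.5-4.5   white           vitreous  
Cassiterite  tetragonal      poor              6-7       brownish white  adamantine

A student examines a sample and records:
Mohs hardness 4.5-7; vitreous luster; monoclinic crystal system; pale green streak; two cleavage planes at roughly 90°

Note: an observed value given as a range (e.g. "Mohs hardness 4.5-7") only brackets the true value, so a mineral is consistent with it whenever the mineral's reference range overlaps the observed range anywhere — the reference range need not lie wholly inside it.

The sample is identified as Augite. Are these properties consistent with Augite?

Yes

Mohs hardness 4.5-7 — agrees with Augite (hardness 5.5-6).
Vitreous luster — agrees with Augite (vitreous luster).
Monoclinic crystal system — agrees with Augite (monoclinic system).
Pale green streak — agrees with Augite (pale green streak).
Two cleavage planes at roughly 90° — agrees with Augite (cleavage two at ~90°).
Every observed property is compatible with the reference values for Augite.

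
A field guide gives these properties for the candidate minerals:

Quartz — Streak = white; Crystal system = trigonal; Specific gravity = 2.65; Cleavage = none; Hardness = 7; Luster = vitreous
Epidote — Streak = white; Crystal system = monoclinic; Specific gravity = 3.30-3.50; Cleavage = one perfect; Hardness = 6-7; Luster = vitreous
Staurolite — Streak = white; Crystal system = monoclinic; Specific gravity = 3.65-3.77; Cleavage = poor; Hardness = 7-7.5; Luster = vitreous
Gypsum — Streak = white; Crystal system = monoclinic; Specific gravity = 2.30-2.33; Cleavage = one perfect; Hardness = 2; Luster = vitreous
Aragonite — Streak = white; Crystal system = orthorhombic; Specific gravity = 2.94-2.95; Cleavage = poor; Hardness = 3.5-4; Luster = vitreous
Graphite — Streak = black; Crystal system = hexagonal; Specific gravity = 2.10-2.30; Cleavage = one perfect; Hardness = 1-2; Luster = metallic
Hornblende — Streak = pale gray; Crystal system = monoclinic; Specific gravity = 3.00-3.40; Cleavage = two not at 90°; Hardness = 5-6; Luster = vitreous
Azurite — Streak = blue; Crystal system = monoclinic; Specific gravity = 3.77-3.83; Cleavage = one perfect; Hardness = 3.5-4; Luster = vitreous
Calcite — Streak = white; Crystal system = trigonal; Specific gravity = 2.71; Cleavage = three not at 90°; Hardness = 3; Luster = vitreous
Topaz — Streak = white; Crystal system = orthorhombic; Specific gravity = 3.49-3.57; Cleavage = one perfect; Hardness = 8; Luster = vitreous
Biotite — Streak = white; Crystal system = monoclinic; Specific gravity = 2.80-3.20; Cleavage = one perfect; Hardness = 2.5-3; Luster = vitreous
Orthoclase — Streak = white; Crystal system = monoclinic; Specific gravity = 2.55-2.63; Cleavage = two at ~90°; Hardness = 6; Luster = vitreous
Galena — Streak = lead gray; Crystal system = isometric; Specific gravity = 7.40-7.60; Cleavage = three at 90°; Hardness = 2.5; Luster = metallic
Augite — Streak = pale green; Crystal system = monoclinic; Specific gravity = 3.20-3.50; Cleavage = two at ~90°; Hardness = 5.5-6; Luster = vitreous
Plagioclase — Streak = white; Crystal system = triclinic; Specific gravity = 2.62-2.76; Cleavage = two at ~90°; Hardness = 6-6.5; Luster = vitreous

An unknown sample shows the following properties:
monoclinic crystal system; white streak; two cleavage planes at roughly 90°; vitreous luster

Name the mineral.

Monoclinic crystal system: Epidote, Staurolite, Gypsum, Hornblende, Azurite, Biotite, Orthoclase, Augite remain.
White streak is inconsistent with Hornblende, Azurite, Augite.
Two cleavage planes at roughly 90°: only Orthoclase remains.
Vitreous luster: all remaining candidates fit.
The only mineral consistent with every observation is Orthoclase.

Orthoclase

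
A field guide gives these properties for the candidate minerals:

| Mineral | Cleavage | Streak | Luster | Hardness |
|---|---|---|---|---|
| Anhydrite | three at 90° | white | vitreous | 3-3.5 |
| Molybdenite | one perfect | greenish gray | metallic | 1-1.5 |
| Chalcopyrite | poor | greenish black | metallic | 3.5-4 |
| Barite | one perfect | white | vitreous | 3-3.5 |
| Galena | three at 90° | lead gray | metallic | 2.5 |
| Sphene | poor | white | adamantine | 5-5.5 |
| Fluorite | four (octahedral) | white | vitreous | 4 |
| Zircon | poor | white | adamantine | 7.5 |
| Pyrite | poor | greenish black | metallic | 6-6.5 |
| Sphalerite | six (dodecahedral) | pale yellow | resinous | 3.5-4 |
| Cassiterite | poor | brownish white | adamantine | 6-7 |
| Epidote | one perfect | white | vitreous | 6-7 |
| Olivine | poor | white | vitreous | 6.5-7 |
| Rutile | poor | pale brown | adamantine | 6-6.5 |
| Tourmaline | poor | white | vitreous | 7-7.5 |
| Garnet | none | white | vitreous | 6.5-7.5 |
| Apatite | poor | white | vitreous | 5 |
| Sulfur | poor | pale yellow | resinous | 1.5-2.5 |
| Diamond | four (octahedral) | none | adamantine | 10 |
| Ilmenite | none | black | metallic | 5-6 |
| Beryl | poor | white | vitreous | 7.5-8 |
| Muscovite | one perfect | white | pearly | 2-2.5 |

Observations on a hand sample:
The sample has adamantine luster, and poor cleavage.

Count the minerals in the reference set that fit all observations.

4

Adamantine luster: narrows the field to Sphene, Zircon, Cassiterite, Rutile, Diamond.
Poor cleavage eliminates Diamond.
Consistent with every observation: Cassiterite, Rutile, Sphene, Zircon.
That is 4 minerals.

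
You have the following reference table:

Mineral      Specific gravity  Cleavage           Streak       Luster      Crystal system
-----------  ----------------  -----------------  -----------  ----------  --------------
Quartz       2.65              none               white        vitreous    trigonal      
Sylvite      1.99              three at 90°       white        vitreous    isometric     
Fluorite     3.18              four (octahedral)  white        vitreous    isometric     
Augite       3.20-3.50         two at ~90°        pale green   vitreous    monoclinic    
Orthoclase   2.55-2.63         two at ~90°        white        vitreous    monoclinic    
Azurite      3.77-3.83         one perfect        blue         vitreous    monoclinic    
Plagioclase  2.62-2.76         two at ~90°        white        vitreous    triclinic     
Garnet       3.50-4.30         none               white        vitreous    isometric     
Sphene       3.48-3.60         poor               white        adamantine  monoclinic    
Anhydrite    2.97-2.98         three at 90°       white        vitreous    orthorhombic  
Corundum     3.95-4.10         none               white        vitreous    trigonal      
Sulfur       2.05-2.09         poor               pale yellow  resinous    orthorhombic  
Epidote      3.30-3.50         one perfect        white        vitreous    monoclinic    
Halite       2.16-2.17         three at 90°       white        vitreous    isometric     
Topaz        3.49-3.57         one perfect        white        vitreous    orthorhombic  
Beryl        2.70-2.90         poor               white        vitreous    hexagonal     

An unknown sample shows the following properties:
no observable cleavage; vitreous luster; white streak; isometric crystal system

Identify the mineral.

Garnet

No observable cleavage — leaves Quartz, Garnet, Corundum.
Vitreous luster — consistent with all remaining minerals.
White streak — consistent with all remaining minerals.
Isometric crystal system — narrows the field to Garnet.
Only Garnet satisfies all observations.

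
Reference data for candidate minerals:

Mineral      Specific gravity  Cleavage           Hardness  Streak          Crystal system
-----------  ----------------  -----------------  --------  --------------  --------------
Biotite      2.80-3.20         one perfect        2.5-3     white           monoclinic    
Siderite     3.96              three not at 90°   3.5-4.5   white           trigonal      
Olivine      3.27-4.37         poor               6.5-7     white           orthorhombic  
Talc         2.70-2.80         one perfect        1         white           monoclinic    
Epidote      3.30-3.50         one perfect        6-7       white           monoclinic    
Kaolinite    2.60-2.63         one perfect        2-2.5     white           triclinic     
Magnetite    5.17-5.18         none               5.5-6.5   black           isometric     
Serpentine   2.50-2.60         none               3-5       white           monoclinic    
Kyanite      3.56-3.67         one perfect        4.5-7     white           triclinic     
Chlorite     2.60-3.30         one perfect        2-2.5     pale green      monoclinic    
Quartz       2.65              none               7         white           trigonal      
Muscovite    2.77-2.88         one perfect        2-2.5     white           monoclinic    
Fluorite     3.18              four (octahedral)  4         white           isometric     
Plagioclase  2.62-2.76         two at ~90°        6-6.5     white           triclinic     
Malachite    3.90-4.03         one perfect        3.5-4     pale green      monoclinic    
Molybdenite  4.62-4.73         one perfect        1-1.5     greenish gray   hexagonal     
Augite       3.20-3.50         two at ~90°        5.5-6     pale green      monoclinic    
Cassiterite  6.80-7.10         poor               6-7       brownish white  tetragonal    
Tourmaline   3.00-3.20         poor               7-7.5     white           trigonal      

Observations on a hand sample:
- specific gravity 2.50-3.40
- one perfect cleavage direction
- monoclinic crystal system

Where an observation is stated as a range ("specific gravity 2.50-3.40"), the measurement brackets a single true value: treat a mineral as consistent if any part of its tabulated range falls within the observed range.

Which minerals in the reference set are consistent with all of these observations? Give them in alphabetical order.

Biotite, Chlorite, Epidote, Muscovite, Talc

Specific gravity 2.50-3.40 is inconsistent with Siderite, Magnetite, Kyanite, Malachite, Molybdenite, Cassiterite.
One perfect cleavage direction — only Biotite, Talc, Epidote, Kaolinite, Chlorite, Muscovite remain.
Monoclinic crystal system excludes Kaolinite.
The minerals that satisfy all observations are Biotite, Chlorite, Epidote, Muscovite, Talc.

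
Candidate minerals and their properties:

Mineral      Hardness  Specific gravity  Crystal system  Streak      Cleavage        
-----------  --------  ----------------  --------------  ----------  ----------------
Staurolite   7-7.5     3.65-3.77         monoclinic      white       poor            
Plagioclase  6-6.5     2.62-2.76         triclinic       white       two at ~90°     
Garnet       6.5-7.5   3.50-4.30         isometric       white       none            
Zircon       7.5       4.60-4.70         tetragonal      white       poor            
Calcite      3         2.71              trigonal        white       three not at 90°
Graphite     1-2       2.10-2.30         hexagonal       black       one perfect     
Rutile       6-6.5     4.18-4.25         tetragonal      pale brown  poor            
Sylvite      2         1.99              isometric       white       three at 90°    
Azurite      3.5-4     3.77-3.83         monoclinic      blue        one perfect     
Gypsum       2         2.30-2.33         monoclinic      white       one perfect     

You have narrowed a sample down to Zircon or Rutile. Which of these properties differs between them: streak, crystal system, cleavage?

streak

Streak: Zircon white, Rutile pale brown — these differ.
Crystal system: both tetragonal — identical.
Cleavage: both poor — identical.
Streak is the diagnostic property here.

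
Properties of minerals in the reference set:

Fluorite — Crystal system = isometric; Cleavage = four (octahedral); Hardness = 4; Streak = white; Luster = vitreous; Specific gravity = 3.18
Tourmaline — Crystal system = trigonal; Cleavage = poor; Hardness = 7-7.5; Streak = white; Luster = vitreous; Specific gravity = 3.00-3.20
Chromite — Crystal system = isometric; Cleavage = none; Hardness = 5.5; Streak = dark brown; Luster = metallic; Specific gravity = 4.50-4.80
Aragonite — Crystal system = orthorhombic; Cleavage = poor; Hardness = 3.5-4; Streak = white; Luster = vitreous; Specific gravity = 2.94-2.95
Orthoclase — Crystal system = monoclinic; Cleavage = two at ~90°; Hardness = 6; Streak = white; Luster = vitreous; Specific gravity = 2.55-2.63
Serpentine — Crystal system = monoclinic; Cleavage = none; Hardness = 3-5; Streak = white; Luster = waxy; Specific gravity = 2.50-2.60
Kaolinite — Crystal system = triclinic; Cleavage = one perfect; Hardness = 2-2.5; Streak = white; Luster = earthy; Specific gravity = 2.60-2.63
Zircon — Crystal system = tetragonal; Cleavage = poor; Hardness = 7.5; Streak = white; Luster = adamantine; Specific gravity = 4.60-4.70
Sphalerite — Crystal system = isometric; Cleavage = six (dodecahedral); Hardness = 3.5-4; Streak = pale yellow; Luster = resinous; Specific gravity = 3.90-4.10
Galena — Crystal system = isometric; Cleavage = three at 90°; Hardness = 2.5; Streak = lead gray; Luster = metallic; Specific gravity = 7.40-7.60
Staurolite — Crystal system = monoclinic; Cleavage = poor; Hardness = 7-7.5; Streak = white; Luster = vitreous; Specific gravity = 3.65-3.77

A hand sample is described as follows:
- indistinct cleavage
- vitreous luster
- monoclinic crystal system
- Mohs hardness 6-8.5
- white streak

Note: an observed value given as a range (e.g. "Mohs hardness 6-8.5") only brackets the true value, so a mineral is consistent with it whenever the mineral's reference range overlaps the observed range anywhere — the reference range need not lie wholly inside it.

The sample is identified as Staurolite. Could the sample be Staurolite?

Consistent

Indistinct cleavage — is consistent with Staurolite (cleavage poor).
Vitreous luster — is consistent with Staurolite (vitreous luster).
Monoclinic crystal system — is consistent with Staurolite (monoclinic system).
Mohs hardness 6-8.5 — is consistent with Staurolite (hardness 7-7.5).
White streak — is consistent with Staurolite (white streak).
All observations are consistent with the tabulated values for Staurolite.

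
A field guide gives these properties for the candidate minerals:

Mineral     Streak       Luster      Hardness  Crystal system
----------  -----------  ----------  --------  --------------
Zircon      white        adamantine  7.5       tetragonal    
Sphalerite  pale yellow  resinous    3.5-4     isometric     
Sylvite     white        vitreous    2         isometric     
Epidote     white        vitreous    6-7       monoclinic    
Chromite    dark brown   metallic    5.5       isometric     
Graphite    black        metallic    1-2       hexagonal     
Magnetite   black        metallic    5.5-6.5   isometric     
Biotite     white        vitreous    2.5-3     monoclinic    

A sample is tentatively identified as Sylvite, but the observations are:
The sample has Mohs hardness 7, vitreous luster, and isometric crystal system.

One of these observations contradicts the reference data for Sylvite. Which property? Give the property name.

hardness

Mohs hardness 7: Sylvite has hardness 2 — outside the reference range.
Vitreous luster: Sylvite has vitreous luster — consistent.
Isometric crystal system: Sylvite has isometric system — consistent.
The hardness is the one property that does not fit.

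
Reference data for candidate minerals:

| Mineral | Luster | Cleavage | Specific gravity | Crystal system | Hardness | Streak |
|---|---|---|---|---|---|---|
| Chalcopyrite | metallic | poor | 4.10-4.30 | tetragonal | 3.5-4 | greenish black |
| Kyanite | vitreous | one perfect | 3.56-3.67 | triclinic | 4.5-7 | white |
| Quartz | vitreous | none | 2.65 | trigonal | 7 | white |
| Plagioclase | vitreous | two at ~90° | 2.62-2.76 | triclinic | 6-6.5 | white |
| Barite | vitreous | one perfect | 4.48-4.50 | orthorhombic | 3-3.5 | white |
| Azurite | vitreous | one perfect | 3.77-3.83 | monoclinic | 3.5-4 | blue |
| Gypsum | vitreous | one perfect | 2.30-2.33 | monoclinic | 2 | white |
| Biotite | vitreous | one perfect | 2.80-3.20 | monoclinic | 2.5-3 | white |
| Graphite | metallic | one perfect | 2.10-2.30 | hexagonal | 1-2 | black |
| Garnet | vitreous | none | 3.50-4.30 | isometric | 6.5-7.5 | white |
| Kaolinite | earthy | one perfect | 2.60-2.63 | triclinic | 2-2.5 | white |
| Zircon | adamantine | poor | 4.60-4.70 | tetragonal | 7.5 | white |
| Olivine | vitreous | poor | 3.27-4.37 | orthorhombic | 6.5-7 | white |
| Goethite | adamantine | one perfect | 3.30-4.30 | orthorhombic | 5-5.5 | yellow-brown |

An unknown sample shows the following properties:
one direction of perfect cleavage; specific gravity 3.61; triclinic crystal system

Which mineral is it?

Kyanite

One direction of perfect cleavage rules out Chalcopyrite, Quartz, Plagioclase, Garnet, Zircon, Olivine.
Specific gravity 3.61: only Kyanite, Goethite remain.
Triclinic crystal system is inconsistent with Goethite.
The only mineral consistent with every observation is Kyanite.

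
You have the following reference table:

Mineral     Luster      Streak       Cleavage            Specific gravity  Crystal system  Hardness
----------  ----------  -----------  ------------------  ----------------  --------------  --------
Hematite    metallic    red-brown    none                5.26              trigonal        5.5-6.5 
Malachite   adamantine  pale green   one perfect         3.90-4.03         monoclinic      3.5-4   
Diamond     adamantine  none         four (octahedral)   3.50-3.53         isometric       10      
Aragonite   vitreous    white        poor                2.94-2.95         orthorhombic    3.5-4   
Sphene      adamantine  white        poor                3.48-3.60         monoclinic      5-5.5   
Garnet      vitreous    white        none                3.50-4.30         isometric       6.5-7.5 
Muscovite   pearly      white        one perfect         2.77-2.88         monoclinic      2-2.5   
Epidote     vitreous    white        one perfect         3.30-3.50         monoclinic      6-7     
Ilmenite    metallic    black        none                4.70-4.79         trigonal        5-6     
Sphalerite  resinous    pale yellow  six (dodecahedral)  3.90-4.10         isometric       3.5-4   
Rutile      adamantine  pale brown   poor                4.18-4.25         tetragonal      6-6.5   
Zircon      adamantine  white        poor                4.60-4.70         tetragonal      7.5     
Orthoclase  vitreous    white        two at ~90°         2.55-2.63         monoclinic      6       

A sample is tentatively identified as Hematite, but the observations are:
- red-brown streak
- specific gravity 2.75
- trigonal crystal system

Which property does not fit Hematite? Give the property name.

specific gravity

Red-brown streak: Hematite has red-brown streak — consistent.
Specific gravity 2.75: Hematite has SG 5.26 — does not match.
Trigonal crystal system: Hematite has trigonal system — consistent.
Everything matches except the specific gravity.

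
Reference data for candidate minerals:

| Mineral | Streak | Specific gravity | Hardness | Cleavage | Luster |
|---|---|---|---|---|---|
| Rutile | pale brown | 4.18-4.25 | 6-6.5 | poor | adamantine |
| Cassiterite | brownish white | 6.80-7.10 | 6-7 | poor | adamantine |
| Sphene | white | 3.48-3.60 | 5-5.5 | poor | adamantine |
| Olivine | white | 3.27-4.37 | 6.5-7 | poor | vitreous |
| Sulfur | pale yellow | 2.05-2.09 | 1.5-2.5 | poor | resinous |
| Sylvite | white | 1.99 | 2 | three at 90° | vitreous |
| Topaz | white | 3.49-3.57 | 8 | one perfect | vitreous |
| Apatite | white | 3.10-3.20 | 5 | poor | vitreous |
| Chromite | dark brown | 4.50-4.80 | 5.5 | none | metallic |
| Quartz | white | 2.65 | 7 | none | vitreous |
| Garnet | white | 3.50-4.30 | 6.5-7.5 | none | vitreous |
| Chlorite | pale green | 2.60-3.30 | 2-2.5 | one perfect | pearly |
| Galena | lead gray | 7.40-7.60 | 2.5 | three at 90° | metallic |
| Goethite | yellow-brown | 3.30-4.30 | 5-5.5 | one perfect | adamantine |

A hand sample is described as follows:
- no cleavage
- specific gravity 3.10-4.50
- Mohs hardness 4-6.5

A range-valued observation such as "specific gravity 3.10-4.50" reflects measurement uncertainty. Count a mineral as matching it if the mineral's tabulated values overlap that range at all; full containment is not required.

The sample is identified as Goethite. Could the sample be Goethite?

No cleavage — Goethite has cleavage one perfect; inconsistent.
Specific gravity 3.10-4.50 — matches Goethite (SG 3.30-4.30).
Mohs hardness 4-6.5 — matches Goethite (hardness 5-5.5).
Cleavage alone is enough to reject Goethite.

Inconsistent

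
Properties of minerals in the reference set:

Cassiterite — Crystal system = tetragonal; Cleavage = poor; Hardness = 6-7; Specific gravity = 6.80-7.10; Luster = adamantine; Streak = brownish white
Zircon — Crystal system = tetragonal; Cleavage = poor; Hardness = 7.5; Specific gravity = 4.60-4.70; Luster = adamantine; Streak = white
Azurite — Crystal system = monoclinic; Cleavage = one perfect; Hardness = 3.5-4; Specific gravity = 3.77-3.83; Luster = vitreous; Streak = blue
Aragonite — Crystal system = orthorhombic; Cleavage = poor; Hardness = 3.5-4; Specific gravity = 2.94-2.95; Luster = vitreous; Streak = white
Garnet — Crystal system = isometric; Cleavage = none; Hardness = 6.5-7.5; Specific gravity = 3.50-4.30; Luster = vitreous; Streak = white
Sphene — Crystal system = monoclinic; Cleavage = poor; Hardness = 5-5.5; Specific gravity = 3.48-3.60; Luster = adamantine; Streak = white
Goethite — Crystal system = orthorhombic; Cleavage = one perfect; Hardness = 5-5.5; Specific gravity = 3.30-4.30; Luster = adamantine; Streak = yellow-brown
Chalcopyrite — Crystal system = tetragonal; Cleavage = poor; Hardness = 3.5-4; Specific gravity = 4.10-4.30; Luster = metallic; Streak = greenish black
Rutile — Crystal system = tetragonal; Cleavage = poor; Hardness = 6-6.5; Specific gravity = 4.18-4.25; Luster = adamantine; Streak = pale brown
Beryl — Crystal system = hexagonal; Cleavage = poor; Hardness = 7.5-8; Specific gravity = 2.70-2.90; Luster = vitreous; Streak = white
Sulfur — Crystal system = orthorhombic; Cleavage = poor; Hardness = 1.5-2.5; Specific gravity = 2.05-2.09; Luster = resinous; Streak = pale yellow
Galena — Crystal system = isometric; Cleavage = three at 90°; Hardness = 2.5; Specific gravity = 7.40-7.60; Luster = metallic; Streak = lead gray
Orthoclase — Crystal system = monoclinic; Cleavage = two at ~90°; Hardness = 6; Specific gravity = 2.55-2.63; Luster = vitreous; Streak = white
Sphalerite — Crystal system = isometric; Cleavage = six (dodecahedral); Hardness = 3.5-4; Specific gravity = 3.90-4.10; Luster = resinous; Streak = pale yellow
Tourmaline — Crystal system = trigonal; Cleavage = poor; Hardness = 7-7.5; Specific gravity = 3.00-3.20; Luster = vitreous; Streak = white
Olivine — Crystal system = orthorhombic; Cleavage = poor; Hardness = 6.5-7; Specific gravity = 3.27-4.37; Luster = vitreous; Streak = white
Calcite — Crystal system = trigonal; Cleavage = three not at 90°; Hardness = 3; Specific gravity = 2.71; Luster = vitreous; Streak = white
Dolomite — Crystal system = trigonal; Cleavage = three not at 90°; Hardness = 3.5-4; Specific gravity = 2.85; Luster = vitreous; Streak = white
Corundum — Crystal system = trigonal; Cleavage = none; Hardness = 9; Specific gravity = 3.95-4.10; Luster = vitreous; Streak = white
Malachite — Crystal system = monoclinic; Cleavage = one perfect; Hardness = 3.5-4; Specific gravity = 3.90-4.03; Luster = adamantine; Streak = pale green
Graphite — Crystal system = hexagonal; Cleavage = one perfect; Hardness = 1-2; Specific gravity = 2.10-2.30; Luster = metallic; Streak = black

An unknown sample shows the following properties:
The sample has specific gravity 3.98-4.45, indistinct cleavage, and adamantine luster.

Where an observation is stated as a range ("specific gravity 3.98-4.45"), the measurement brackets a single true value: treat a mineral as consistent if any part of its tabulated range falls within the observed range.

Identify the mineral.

Rutile

Specific gravity 3.98-4.45: leaves Garnet, Goethite, Chalcopyrite, Rutile, Sphalerite, Olivine, Corundum, Malachite.
Indistinct cleavage: narrows the field to Chalcopyrite, Rutile, Olivine.
Adamantine luster: Rutile remains.
Rutile is the sole remaining match.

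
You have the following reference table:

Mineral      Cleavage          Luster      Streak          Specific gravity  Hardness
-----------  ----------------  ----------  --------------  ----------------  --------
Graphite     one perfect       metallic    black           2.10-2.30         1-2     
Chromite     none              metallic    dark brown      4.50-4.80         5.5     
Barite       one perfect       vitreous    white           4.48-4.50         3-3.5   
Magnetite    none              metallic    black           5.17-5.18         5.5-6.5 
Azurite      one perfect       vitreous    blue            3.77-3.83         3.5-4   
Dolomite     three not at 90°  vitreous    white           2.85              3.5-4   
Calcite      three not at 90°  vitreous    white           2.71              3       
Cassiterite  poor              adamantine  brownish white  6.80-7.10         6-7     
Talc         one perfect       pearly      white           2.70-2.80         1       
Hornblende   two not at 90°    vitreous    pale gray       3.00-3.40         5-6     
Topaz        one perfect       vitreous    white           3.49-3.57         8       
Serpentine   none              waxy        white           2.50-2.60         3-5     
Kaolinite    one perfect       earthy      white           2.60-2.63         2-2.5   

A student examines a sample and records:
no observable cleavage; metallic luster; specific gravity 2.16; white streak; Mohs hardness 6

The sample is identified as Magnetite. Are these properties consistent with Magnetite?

Inconsistent

No observable cleavage — fits Magnetite (cleavage none).
Metallic luster — fits Magnetite (metallic luster).
Specific gravity 2.16 — Magnetite has SG 5.17-5.18; a mismatch.
White streak — Magnetite has black streak; a mismatch.
Mohs hardness 6 — fits Magnetite (hardness 5.5-6.5).
2 of the observed properties are inconsistent with Magnetite.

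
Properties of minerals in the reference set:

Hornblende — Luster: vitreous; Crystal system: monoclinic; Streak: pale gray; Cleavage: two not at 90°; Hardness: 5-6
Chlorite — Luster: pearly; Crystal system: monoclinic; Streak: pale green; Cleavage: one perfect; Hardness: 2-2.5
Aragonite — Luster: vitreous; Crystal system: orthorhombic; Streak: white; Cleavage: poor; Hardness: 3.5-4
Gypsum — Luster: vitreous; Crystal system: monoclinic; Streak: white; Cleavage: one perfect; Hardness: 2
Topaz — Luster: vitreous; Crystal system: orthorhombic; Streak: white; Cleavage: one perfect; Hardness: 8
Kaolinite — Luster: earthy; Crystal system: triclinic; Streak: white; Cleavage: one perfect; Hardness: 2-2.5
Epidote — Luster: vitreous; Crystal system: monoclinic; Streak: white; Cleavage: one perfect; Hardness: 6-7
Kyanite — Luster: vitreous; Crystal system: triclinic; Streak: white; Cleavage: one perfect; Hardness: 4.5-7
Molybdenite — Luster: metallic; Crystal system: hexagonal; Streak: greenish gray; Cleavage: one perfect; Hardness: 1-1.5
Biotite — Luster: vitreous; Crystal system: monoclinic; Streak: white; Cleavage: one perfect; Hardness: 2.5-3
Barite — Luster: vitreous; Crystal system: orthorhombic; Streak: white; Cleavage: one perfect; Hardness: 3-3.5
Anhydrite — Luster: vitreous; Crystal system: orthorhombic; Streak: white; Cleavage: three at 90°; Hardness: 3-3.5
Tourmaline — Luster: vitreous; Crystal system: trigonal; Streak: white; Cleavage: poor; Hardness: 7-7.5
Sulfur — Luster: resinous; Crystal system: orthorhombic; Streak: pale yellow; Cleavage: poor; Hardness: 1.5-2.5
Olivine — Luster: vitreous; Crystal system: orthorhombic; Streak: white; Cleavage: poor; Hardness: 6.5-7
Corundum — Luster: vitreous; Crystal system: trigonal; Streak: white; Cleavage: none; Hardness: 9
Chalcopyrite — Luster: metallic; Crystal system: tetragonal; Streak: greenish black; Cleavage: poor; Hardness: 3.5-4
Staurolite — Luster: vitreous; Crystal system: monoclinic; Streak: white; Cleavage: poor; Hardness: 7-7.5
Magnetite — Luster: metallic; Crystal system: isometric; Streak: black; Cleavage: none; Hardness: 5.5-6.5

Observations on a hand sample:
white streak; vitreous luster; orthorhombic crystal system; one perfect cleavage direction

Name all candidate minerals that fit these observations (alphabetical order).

White streak rules out Hornblende, Chlorite, Molybdenite, Sulfur, Chalcopyrite, Magnetite.
Vitreous luster rules out Kaolinite.
Orthorhombic crystal system: leaves Aragonite, Topaz, Barite, Anhydrite, Olivine.
One perfect cleavage direction: only Topaz, Barite remain.
Consistent with every observation: Barite, Topaz.

Barite, Topaz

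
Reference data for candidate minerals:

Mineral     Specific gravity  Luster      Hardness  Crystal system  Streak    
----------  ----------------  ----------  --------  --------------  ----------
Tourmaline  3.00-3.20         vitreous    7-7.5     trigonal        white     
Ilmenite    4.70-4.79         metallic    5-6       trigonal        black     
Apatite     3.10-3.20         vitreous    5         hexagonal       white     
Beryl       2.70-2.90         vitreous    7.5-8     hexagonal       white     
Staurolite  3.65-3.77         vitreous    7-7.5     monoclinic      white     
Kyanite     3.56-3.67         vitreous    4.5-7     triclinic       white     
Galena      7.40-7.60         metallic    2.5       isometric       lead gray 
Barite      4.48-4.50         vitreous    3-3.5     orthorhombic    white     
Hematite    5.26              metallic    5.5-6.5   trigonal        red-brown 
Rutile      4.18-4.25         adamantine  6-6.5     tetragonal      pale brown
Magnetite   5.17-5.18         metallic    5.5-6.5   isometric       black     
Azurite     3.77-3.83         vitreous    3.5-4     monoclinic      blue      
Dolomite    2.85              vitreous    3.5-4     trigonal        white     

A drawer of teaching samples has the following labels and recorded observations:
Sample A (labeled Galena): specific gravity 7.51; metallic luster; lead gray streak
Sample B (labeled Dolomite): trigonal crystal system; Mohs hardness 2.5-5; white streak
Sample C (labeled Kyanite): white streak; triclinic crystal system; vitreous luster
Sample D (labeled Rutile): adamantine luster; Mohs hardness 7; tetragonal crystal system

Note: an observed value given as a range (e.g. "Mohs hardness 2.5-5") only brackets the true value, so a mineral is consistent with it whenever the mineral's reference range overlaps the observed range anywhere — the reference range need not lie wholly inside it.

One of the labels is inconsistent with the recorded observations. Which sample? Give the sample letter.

D

Sample A: all recorded properties match Galena.
Sample B: all recorded properties match Dolomite.
Sample C: all recorded properties match Kyanite.
Sample D: Mohs hardness 7 is outside the reference for Rutile (hardness 6-6.5) — mislabeled.
The mislabeled specimen is D.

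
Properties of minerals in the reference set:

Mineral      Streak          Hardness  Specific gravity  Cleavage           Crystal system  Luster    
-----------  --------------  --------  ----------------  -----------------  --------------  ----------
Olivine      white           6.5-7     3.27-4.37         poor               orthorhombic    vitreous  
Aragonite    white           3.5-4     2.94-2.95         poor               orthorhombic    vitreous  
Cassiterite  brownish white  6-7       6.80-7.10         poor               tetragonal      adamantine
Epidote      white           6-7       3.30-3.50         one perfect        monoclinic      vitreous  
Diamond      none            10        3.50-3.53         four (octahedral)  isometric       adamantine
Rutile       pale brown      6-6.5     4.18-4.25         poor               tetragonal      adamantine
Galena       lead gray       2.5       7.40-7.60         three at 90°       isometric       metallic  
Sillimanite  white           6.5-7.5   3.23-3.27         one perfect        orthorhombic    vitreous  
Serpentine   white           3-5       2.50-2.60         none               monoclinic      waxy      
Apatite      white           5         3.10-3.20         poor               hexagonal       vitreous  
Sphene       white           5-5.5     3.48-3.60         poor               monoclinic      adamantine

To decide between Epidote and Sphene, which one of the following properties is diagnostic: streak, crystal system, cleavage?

Streak: both white — shared.
Crystal system: both monoclinic — shared.
Cleavage: Epidote one perfect, Sphene poor — these differ.
Cleavage is the diagnostic property here.

cleavage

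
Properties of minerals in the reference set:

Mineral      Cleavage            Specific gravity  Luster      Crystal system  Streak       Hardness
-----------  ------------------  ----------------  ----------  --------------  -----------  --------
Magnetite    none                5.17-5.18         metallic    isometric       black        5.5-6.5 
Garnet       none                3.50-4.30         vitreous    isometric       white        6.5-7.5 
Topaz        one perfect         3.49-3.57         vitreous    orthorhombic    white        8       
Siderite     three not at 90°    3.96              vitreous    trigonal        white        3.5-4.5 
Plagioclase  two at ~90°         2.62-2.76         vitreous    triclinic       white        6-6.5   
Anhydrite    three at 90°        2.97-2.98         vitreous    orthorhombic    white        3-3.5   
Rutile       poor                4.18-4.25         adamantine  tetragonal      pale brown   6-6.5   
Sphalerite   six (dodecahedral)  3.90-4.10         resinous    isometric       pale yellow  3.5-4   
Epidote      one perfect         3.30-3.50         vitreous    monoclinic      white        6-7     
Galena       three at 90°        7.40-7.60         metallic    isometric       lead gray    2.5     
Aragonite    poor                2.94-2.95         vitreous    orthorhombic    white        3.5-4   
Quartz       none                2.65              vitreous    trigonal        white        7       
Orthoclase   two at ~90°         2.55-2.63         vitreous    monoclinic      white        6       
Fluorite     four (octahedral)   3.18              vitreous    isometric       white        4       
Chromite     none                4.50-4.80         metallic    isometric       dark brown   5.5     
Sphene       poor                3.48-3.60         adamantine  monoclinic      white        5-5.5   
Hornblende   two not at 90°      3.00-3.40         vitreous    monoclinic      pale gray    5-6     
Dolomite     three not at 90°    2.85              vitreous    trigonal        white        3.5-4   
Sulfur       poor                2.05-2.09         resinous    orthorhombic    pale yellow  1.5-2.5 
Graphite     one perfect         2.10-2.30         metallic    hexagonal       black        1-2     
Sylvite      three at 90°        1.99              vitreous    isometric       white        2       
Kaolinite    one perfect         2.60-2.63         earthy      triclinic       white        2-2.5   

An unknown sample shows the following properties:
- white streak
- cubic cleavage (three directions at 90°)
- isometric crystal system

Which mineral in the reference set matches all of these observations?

White streak: narrows the field to Garnet, Topaz, Siderite, Plagioclase, Anhydrite, Epidote, Aragonite, Quartz, Orthoclase, Fluorite, Sphene, Dolomite, Sylvite, Kaolinite.
Cubic cleavage (three directions at 90°): Anhydrite, Sylvite remain.
Isometric crystal system is inconsistent with Anhydrite.
Only Sylvite satisfies all observations.

Sylvite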